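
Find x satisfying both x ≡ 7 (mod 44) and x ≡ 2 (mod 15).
227

Using Chinese Remainder Theorem:
M = 44 × 15 = 660
M1 = 15, M2 = 44
y1 = 15^(-1) mod 44 = 3
y2 = 44^(-1) mod 15 = 14
x = (7×15×3 + 2×44×14) mod 660 = 227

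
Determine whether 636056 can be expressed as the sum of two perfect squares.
Not possible

Factorization: 636056 = 2^3 × 43^3
By Fermat: n is sum of two squares iff every prime p ≡ 3 (mod 4) appears to even power.
Prime(s) ≡ 3 (mod 4) with odd exponent: [(43, 3)]
Therefore 636056 cannot be expressed as a² + b².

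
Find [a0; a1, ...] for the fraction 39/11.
[3; 1, 1, 5]

Euclidean algorithm steps:
39 = 3 × 11 + 6
11 = 1 × 6 + 5
6 = 1 × 5 + 1
5 = 5 × 1 + 0
Continued fraction: [3; 1, 1, 5]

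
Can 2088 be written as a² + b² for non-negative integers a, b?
18² + 42² (a=18, b=42)

Factorization: 2088 = 2^3 × 3^2 × 29
By Fermat: n is sum of two squares iff every prime p ≡ 3 (mod 4) appears to even power.
All primes ≡ 3 (mod 4) appear to even power.
Search a = 0, 1, 2, … for 2088 - a² a perfect square: first hit at a = 18: 2088 - 324 = 1764 = 42².
2088 = 18² + 42² = 324 + 1764 ✓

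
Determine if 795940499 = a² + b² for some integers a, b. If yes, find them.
Not possible

Factorization: 795940499 = 101 × 199^3
By Fermat: n is sum of two squares iff every prime p ≡ 3 (mod 4) appears to even power.
Prime(s) ≡ 3 (mod 4) with odd exponent: [(199, 3)]
Therefore 795940499 cannot be expressed as a² + b².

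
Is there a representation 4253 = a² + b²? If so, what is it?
38² + 53² (a=38, b=53)

Factorization: 4253 = 4253
By Fermat: n is sum of two squares iff every prime p ≡ 3 (mod 4) appears to even power.
All primes ≡ 3 (mod 4) appear to even power.
Search a = 0, 1, 2, … for 4253 - a² a perfect square: first hit at a = 38: 4253 - 1444 = 2809 = 53².
4253 = 38² + 53² = 1444 + 2809 ✓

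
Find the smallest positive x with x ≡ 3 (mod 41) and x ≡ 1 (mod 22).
331

Using Chinese Remainder Theorem:
M = 41 × 22 = 902
M1 = 22, M2 = 41
y1 = 22^(-1) mod 41 = 28
y2 = 41^(-1) mod 22 = 7
x = (3×22×28 + 1×41×7) mod 902 = 331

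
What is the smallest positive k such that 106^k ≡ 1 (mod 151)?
150

151 is prime, so ord(106) divides φ(151) = 150.
Divisors of 150: 1, 2, 3, 5, 6, 10, 15, 25, 30, 50, 75, 150.
Repeated squaring: 106^1 ≡ 106, 106^2 ≡ 62, 106^4 ≡ 69, 106^8 ≡ 80, 106^16 ≡ 58, 106^32 ≡ 42, 106^64 ≡ 103, 106^128 ≡ 39 (mod 151).
Test 106^d mod 151 for each divisor d in increasing order:
106^1 ≡ 106
106^2 ≡ 62
106^3 = 106^2·106^1 ≡ 79
106^5 = 106^4·106^1 ≡ 66
106^6 = 106^4·106^2 ≡ 50
106^10 = 106^8·106^2 ≡ 128
106^15 = 106^8·106^4·106^2·106^1 ≡ 143
106^25 = 106^16·106^8·106^1 ≡ 33
106^30 = 106^16·106^8·106^4·106^2 ≡ 64
106^50 = 106^32·106^16·106^2 ≡ 32
106^75 = 106^64·106^8·106^2·106^1 ≡ 150
106^150 = 106^128·106^16·106^4·106^2 ≡ 1  ← first divisor giving 1
The order is 150.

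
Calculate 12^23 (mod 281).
51

Repeated squaring. Binary of 23 = 10111.
12^1 ≡ 12 (mod 281); 12^2 ≡ 144 (mod 281); 12^4 ≡ 223 (mod 281); 12^8 ≡ 273 (mod 281); 12^16 ≡ 64 (mod 281)
12^23 = 12^1 × 12^2 × 12^4 × 12^16 ≡ 51 (mod 281)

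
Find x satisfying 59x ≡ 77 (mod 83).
x ≡ 21 (mod 83)

gcd(59, 83) = 1, which divides 77, so solutions exist.
Find 59^(-1) mod 83 by the extended Euclidean algorithm:
83 = 1 × 59 + 24  ⟹  24 = (1)·83 + (-1)·59
59 = 2 × 24 + 11  ⟹  11 = (-2)·83 + (3)·59
24 = 2 × 11 + 2  ⟹  2 = (5)·83 + (-7)·59
11 = 5 × 2 + 1  ⟹  1 = (-27)·83 + (38)·59
So (38)·59 ≡ 1 (mod 83), i.e. 59^(-1) ≡ 38 (mod 83).
x ≡ 38 × 77 = 2926 ≡ 21 (mod 83).
Check: 59 × 21 = 1239 ≡ 77 (mod 83).
Unique solution: x ≡ 21 (mod 83)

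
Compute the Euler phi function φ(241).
240

241 = 241
φ(n) = n × ∏(1 - 1/p) for each prime p dividing n
φ(241) = 241 × (1 - 1/241) = 240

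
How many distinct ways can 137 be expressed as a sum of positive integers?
11097645016

p(n) counts ways to write n as a sum of positive integers (order ignored).
Euler's pentagonal recurrence: p(k) = p(k-1) + p(k-2) - p(k-5) - p(k-7) + p(k-12) + p(k-15) - ... (offsets j(3j∓1)/2, signs ++--, p(0)=1, p(<0)=0).
DP table for k = 0..136: p(0)=1, p(1)=1, p(2)=2, p(3)=3, p(4)=5, p(5)=7, p(6)=11, p(7)=15, p(8)=22, p(9)=30, p(10)=42, p(11)=56, p(12)=77, p(13)=101, p(14)=135, p(15)=176, p(16)=231, p(17)=297, p(18)=385, p(19)=490, p(20)=627, p(21)=792, p(22)=1002, p(23)=1255, p(24)=1575, p(25)=1958, p(26)=2436, p(27)=3010, p(28)=3718, p(29)=4565, p(30)=5604, p(31)=6842, p(32)=8349, p(33)=10143, p(34)=12310, p(35)=14883, p(36)=17977, p(37)=21637, p(38)=26015, p(39)=31185, p(40)=37338, p(41)=44583, p(42)=53174, p(43)=63261, p(44)=75175, p(45)=89134, p(46)=105558, p(47)=124754, p(48)=147273, p(49)=173525, p(50)=204226, p(51)=239943, p(52)=281589, p(53)=329931, p(54)=386155, p(55)=451276, p(56)=526823, p(57)=614154, p(58)=715220, p(59)=831820, p(60)=966467, p(61)=1121505, p(62)=1300156, p(63)=1505499, p(64)=1741630, p(65)=2012558, p(66)=2323520, p(67)=2679689, p(68)=3087735, p(69)=3554345, p(70)=4087968, p(71)=4697205, p(72)=5392783, p(73)=6185689, p(74)=7089500, p(75)=8118264, p(76)=9289091, p(77)=10619863, p(78)=12132164, p(79)=13848650, p(80)=15796476, p(81)=18004327, p(82)=20506255, p(83)=23338469, p(84)=26543660, p(85)=30167357, p(86)=34262962, p(87)=38887673, p(88)=44108109, p(89)=49995925, p(90)=56634173, p(91)=64112359, p(92)=72533807, p(93)=82010177, p(94)=92669720, p(95)=104651419, p(96)=118114304, p(97)=133230930, p(98)=150198136, p(99)=169229875, p(100)=190569292, p(101)=214481126, p(102)=241265379, p(103)=271248950, p(104)=304801365, p(105)=342325709, p(106)=384276336, p(107)=431149389, p(108)=483502844, p(109)=541946240, p(110)=607163746, p(111)=679903203, p(112)=761002156, p(113)=851376628, p(114)=952050665, p(115)=1064144451, p(116)=1188908248, p(117)=1327710076, p(118)=1482074143, p(119)=1653668665, p(120)=1844349560, p(121)=2056148051, p(122)=2291320912, p(123)=2552338241, p(124)=2841940500, p(125)=3163127352, p(126)=3519222692, p(127)=3913864295, p(128)=4351078600, p(129)=4835271870, p(130)=5371315400, p(131)=5964539504, p(132)=6620830889, p(133)=7346629512, p(134)=8149040695, p(135)=9035836076, p(136)=10015581680.
Final step: p(137) = p(136) + p(135) - p(132) - p(130) + p(125) + p(122) - p(115) - p(111) + p(102) + p(97) - p(86) - p(80) + p(67) + p(60) - p(45) - p(37) + p(20) + p(11)
= 10015581680 + 9035836076 - 6620830889 - 5371315400 + 3163127352 + 2291320912 - 1064144451 - 679903203 + 241265379 + 133230930 - 34262962 - 15796476 + 2679689 + 966467 - 89134 - 21637 + 627 + 56
= 11097645016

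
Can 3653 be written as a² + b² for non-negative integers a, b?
17² + 58² (a=17, b=58)

Factorization: 3653 = 13 × 281
By Fermat: n is sum of two squares iff every prime p ≡ 3 (mod 4) appears to even power.
All primes ≡ 3 (mod 4) appear to even power.
Search a = 0, 1, 2, … for 3653 - a² a perfect square: first hit at a = 17: 3653 - 289 = 3364 = 58².
3653 = 17² + 58² = 289 + 3364 ✓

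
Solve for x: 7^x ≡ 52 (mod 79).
42

Baby-step giant-step with step n = ⌈√79⌉ = 9.
Baby steps 7^j mod 79 (j:value) for j=0..8: 0:1, 1:7, 2:49, 3:27, 4:31, 5:59, 6:18, 7:47, 8:13.
Giant-step multiplier: 7^(-9) ≡ 7^(78-9) = 7^69 ≡ 33 (mod 79).
Giant steps γ_i = 52·33^i mod 79: γ_0=52, γ_1=57, γ_2=64, γ_3=58, γ_4=18 (in table at j=6).
x = i·n + j = 4·9 + 6 = 42.
Check: 7^42 ≡ 52 (mod 79).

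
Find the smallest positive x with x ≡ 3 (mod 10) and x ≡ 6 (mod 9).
33

Using Chinese Remainder Theorem:
M = 10 × 9 = 90
M1 = 9, M2 = 10
y1 = 9^(-1) mod 10 = 9
y2 = 10^(-1) mod 9 = 1
x = (3×9×9 + 6×10×1) mod 90 = 33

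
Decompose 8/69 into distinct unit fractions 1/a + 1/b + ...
1/9 + 1/207

Greedy algorithm:
8/69: ceiling(69/8) = 9, use 1/9
1/207: ceiling(207/1) = 207, use 1/207
Result: 8/69 = 1/9 + 1/207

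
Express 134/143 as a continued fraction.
[0; 1, 14, 1, 8]

Euclidean algorithm steps:
134 = 0 × 143 + 134
143 = 1 × 134 + 9
134 = 14 × 9 + 8
9 = 1 × 8 + 1
8 = 8 × 1 + 0
Continued fraction: [0; 1, 14, 1, 8]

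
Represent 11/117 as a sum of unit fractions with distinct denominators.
1/11 + 1/322 + 1/414414

Greedy algorithm:
11/117: ceiling(117/11) = 11, use 1/11
4/1287: ceiling(1287/4) = 322, use 1/322
1/414414: ceiling(414414/1) = 414414, use 1/414414
Result: 11/117 = 1/11 + 1/322 + 1/414414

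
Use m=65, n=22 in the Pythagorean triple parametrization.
(3741, 2860, 4709)

Euclid's formula: a = m² - n², b = 2mn, c = m² + n²
m = 65, n = 22
a = 65² - 22² = 4225 - 484 = 3741
b = 2 × 65 × 22 = 2860
c = 65² + 22² = 4225 + 484 = 4709
Verification: 3741² + 2860² = 13995081 + 8179600 = 22174681 = 4709² ✓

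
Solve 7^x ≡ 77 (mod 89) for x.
77

Baby-step giant-step with step n = ⌈√89⌉ = 10.
Baby steps 7^j mod 89 (j:value) for j=0..9: 0:1, 1:7, 2:49, 3:76, 4:87, 5:75, 6:80, 7:26, 8:4, 9:28.
Giant-step multiplier: 7^(-10) ≡ 7^(88-10) = 7^78 ≡ 5 (mod 89).
Giant steps γ_i = 77·5^i mod 89: γ_0=77, γ_1=29, γ_2=56, γ_3=13, γ_4=65, γ_5=58, γ_6=23, γ_7=26 (in table at j=7).
x = i·n + j = 7·10 + 7 = 77.
Check: 7^77 ≡ 77 (mod 89).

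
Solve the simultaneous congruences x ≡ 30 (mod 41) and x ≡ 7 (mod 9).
358

Using Chinese Remainder Theorem:
M = 41 × 9 = 369
M1 = 9, M2 = 41
y1 = 9^(-1) mod 41 = 32
y2 = 41^(-1) mod 9 = 2
x = (30×9×32 + 7×41×2) mod 369 = 358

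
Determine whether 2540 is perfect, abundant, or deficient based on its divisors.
abundant

Proper divisors of 2540: sum = 1 + 2 + 4 + 5 + 10 + 20 + 127 + 254 + 508 + 635 + 1270 = 2836
Since 2836 > 2540, 2540 is abundant.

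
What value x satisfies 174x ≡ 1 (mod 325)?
99

gcd(174, 325) = 1, so the inverse exists.
Extended Euclidean algorithm on (325, 174):
325 = 1 × 174 + 151  ⟹  151 = (1)·325 + (-1)·174
174 = 1 × 151 + 23  ⟹  23 = (-1)·325 + (2)·174
151 = 6 × 23 + 13  ⟹  13 = (7)·325 + (-13)·174
23 = 1 × 13 + 10  ⟹  10 = (-8)·325 + (15)·174
13 = 1 × 10 + 3  ⟹  3 = (15)·325 + (-28)·174
10 = 3 × 3 + 1  ⟹  1 = (-53)·325 + (99)·174
So (99)·174 ≡ 1 (mod 325), i.e. 174^(-1) ≡ 99 (mod 325).
Check: 174 × 99 = 17226 ≡ 1 (mod 325)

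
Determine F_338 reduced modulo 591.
469

Matrix identity: Q^n = [[F_(n+1), F_n], [F_n, F_(n-1)]] with Q = [[1,1],[1,0]].
n = 338 = 101010010₂. Square-and-multiply, entries mod 591:
Q^1 = [[1,1],[1,0]]
Q^2 = (Q^1)² = [[2,1],[1,1]]
Q^5 = (Q^2)²·Q = [[8,5],[5,3]]
Q^10 = (Q^5)² = [[89,55],[55,34]]
Q^21 = (Q^10)²·Q = [[572,308],[308,264]]
Q^42 = (Q^21)² = [[74,403],[403,262]]
Q^84 = (Q^42)² = [[41,69],[69,563]]
Q^169 = (Q^84)²·Q = [[247,532],[532,306]]
Q^338 = (Q^169)² = [[71,469],[469,193]]
F_338 mod 591 = Q^338[0][1] = 469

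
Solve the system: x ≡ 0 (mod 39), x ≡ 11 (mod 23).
195

Using Chinese Remainder Theorem:
M = 39 × 23 = 897
M1 = 23, M2 = 39
y1 = 23^(-1) mod 39 = 17
y2 = 39^(-1) mod 23 = 13
x = (0×23×17 + 11×39×13) mod 897 = 195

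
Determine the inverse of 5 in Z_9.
2

gcd(5, 9) = 1, so the inverse exists.
Extended Euclidean algorithm on (9, 5):
9 = 1 × 5 + 4  ⟹  4 = (1)·9 + (-1)·5
5 = 1 × 4 + 1  ⟹  1 = (-1)·9 + (2)·5
So (2)·5 ≡ 1 (mod 9), i.e. 5^(-1) ≡ 2 (mod 9).
Check: 5 × 2 = 10 ≡ 1 (mod 9)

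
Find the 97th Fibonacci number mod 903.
421

Matrix identity: Q^n = [[F_(n+1), F_n], [F_n, F_(n-1)]] with Q = [[1,1],[1,0]].
n = 97 = 1100001₂. Square-and-multiply, entries mod 903:
Q^1 = [[1,1],[1,0]]
Q^3 = (Q^1)²·Q = [[3,2],[2,1]]
Q^6 = (Q^3)² = [[13,8],[8,5]]
Q^12 = (Q^6)² = [[233,144],[144,89]]
Q^24 = (Q^12)² = [[76,315],[315,664]]
Q^48 = (Q^24)² = [[253,126],[126,127]]
Q^97 = (Q^48)²·Q = [[442,421],[421,21]]
F_97 mod 903 = Q^97[0][1] = 421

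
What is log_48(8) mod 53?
15

Baby-step giant-step with step n = ⌈√53⌉ = 8.
Baby steps 48^j mod 53 (j:value) for j=0..7: 0:1, 1:48, 2:25, 3:34, 4:42, 5:2, 6:43, 7:50.
Giant-step multiplier: 48^(-8) ≡ 48^(52-8) = 48^44 ≡ 46 (mod 53).
Giant steps γ_i = 8·46^i mod 53: γ_0=8, γ_1=50 (in table at j=7).
x = i·n + j = 1·8 + 7 = 15.
Check: 48^15 ≡ 8 (mod 53).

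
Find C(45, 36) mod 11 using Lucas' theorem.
0

Using Lucas' theorem:
Write n=45 and k=36 in base 11:
n in base 11: [4, 1]
k in base 11: [3, 3]
C(45,36) mod 11 = ∏ C(n_i, k_i) mod 11
Digit binomials (mod 11): C(4,3) = 4; C(1,3) = 0 (k_i > n_i)
Product: 4 × 0 = 0 ≡ 0 (mod 11)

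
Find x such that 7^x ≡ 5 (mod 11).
2

Baby-step giant-step with step n = ⌈√11⌉ = 4.
Baby steps 7^j mod 11 (j:value) for j=0..3: 0:1, 1:7, 2:5, 3:2.
h = 5 is already in the table at j=2, so x = 2.
Check: 7^2 ≡ 5 (mod 11).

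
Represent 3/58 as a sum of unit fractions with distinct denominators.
1/20 + 1/580

Greedy algorithm:
3/58: ceiling(58/3) = 20, use 1/20
1/580: ceiling(580/1) = 580, use 1/580
Result: 3/58 = 1/20 + 1/580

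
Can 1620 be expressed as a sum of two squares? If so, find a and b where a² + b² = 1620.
18² + 36² (a=18, b=36)

Factorization: 1620 = 2^2 × 3^4 × 5
By Fermat: n is sum of two squares iff every prime p ≡ 3 (mod 4) appears to even power.
All primes ≡ 3 (mod 4) appear to even power.
Search a = 0, 1, 2, … for 1620 - a² a perfect square: first hit at a = 18: 1620 - 324 = 1296 = 36².
1620 = 18² + 36² = 324 + 1296 ✓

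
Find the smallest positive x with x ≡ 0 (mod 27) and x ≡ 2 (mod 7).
135

Using Chinese Remainder Theorem:
M = 27 × 7 = 189
M1 = 7, M2 = 27
y1 = 7^(-1) mod 27 = 4
y2 = 27^(-1) mod 7 = 6
x = (0×7×4 + 2×27×6) mod 189 = 135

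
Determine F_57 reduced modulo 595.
202

Matrix identity: Q^n = [[F_(n+1), F_n], [F_n, F_(n-1)]] with Q = [[1,1],[1,0]].
n = 57 = 111001₂. Square-and-multiply, entries mod 595:
Q^1 = [[1,1],[1,0]]
Q^3 = (Q^1)²·Q = [[3,2],[2,1]]
Q^7 = (Q^3)²·Q = [[21,13],[13,8]]
Q^14 = (Q^7)² = [[15,377],[377,233]]
Q^28 = (Q^14)² = [[149,81],[81,68]]
Q^57 = (Q^28)²·Q = [[524,202],[202,322]]
F_57 mod 595 = Q^57[0][1] = 202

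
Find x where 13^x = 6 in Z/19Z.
10

Baby-step giant-step with step n = ⌈√19⌉ = 5.
Baby steps 13^j mod 19 (j:value) for j=0..4: 0:1, 1:13, 2:17, 3:12, 4:4.
Giant-step multiplier: 13^(-5) ≡ 13^(18-5) = 13^13 ≡ 15 (mod 19).
Giant steps γ_i = 6·15^i mod 19: γ_0=6, γ_1=14, γ_2=1 (in table at j=0).
x = i·n + j = 2·5 + 0 = 10.
Check: 13^10 ≡ 6 (mod 19).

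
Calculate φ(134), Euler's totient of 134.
66

134 = 2 × 67
φ(n) = n × ∏(1 - 1/p) for each prime p dividing n
φ(134) = 134 × (1 - 1/2) × (1 - 1/67) = 66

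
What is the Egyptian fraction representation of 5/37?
1/8 + 1/99 + 1/29304

Greedy algorithm:
5/37: ceiling(37/5) = 8, use 1/8
3/296: ceiling(296/3) = 99, use 1/99
1/29304: ceiling(29304/1) = 29304, use 1/29304
Result: 5/37 = 1/8 + 1/99 + 1/29304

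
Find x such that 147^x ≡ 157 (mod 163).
147

Baby-step giant-step with step n = ⌈√163⌉ = 13.
Baby steps 147^j mod 163 (j:value) for j=0..12: 0:1, 1:147, 2:93, 3:142, 4:10, 5:3, 6:115, 7:116, 8:100, 9:30, 10:9, 11:19, 12:22.
Giant-step multiplier: 147^(-13) ≡ 147^(162-13) = 147^149 ≡ 94 (mod 163).
Giant steps γ_i = 157·94^i mod 163: γ_0=157, γ_1=88, γ_2=122, γ_3=58, γ_4=73, γ_5=16, γ_6=37, γ_7=55, γ_8=117, γ_9=77, γ_10=66, γ_11=10 (in table at j=4).
x = i·n + j = 11·13 + 4 = 147.
Check: 147^147 ≡ 157 (mod 163).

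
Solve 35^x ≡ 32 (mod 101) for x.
85

Baby-step giant-step with step n = ⌈√101⌉ = 11.
Baby steps 35^j mod 101 (j:value) for j=0..10: 0:1, 1:35, 2:13, 3:51, 4:68, 5:57, 6:76, 7:34, 8:79, 9:38, 10:17.
Giant-step multiplier: 35^(-11) ≡ 35^(100-11) = 35^89 ≡ 55 (mod 101).
Giant steps γ_i = 32·55^i mod 101: γ_0=32, γ_1=43, γ_2=42, γ_3=88, γ_4=93, γ_5=65, γ_6=40, γ_7=79 (in table at j=8).
x = i·n + j = 7·11 + 8 = 85.
Check: 35^85 ≡ 32 (mod 101).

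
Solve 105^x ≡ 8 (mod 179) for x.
73

Baby-step giant-step with step n = ⌈√179⌉ = 14.
Baby steps 105^j mod 179 (j:value) for j=0..13: 0:1, 1:105, 2:106, 3:32, 4:138, 5:170, 6:129, 7:120, 8:70, 9:11, 10:81, 11:92, 12:173, 13:86.
Giant-step multiplier: 105^(-14) ≡ 105^(178-14) = 105^164 ≡ 47 (mod 179).
Giant steps γ_i = 8·47^i mod 179: γ_0=8, γ_1=18, γ_2=130, γ_3=24, γ_4=54, γ_5=32 (in table at j=3).
x = i·n + j = 5·14 + 3 = 73.
Check: 105^73 ≡ 8 (mod 179).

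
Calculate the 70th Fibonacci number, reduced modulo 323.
322

Matrix identity: Q^n = [[F_(n+1), F_n], [F_n, F_(n-1)]] with Q = [[1,1],[1,0]].
n = 70 = 1000110₂. Square-and-multiply, entries mod 323:
Q^1 = [[1,1],[1,0]]
Q^2 = (Q^1)² = [[2,1],[1,1]]
Q^4 = (Q^2)² = [[5,3],[3,2]]
Q^8 = (Q^4)² = [[34,21],[21,13]]
Q^17 = (Q^8)²·Q = [[0,305],[305,18]]
Q^35 = (Q^17)²·Q = [[0,1],[1,322]]
Q^70 = (Q^35)² = [[1,322],[322,2]]
F_70 mod 323 = Q^70[0][1] = 322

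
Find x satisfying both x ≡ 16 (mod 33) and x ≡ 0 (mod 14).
280

Using Chinese Remainder Theorem:
M = 33 × 14 = 462
M1 = 14, M2 = 33
y1 = 14^(-1) mod 33 = 26
y2 = 33^(-1) mod 14 = 3
x = (16×14×26 + 0×33×3) mod 462 = 280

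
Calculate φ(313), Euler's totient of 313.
312

313 = 313
φ(n) = n × ∏(1 - 1/p) for each prime p dividing n
φ(313) = 313 × (1 - 1/313) = 312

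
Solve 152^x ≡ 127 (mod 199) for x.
197

Baby-step giant-step with step n = ⌈√199⌉ = 15.
Baby steps 152^j mod 199 (j:value) for j=0..14: 0:1, 1:152, 2:20, 3:55, 4:2, 5:105, 6:40, 7:110, 8:4, 9:11, 10:80, 11:21, 12:8, 13:22, 14:160.
Giant-step multiplier: 152^(-15) ≡ 152^(198-15) = 152^183 ≡ 109 (mod 199).
Giant steps γ_i = 127·109^i mod 199: γ_0=127, γ_1=112, γ_2=69, γ_3=158, γ_4=108, γ_5=31, γ_6=195, γ_7=161, γ_8=37, γ_9=53, γ_10=6, γ_11=57, γ_12=44, γ_13=20 (in table at j=2).
x = i·n + j = 13·15 + 2 = 197.
Check: 152^197 ≡ 127 (mod 199).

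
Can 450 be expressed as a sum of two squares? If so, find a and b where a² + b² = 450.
3² + 21² (a=3, b=21)

Factorization: 450 = 2 × 3^2 × 5^2
By Fermat: n is sum of two squares iff every prime p ≡ 3 (mod 4) appears to even power.
All primes ≡ 3 (mod 4) appear to even power.
Search a = 0, 1, 2, … for 450 - a² a perfect square: first hit at a = 3: 450 - 9 = 441 = 21².
450 = 3² + 21² = 9 + 441 ✓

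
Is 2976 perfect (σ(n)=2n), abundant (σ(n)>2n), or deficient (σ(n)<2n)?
abundant

Proper divisors of 2976: sum = 1 + 2 + 3 + 4 + 6 + 8 + 12 + 16 + ... + 496 + 744 + 992 + 1488 (23 divisors) = 5088
Since 5088 > 2976, 2976 is abundant.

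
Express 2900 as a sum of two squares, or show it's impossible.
14² + 52² (a=14, b=52)

Factorization: 2900 = 2^2 × 5^2 × 29
By Fermat: n is sum of two squares iff every prime p ≡ 3 (mod 4) appears to even power.
All primes ≡ 3 (mod 4) appear to even power.
Search a = 0, 1, 2, … for 2900 - a² a perfect square: first hit at a = 14: 2900 - 196 = 2704 = 52².
2900 = 14² + 52² = 196 + 2704 ✓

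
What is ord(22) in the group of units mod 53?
52

53 is prime, so ord(22) divides φ(53) = 52.
Divisors of 52: 1, 2, 4, 13, 26, 52.
Repeated squaring: 22^1 ≡ 22, 22^2 ≡ 7, 22^4 ≡ 49, 22^8 ≡ 16, 22^16 ≡ 44, 22^32 ≡ 28 (mod 53).
Test 22^d mod 53 for each divisor d in increasing order:
22^1 ≡ 22
22^2 ≡ 7
22^4 ≡ 49
22^13 = 22^8·22^4·22^1 ≡ 23
22^26 = 22^16·22^8·22^2 ≡ 52
22^52 = 22^32·22^16·22^4 ≡ 1  ← first divisor giving 1
The order is 52.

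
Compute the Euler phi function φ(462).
120

462 = 2 × 3 × 7 × 11
φ(n) = n × ∏(1 - 1/p) for each prime p dividing n
φ(462) = 462 × (1 - 1/2) × (1 - 1/3) × (1 - 1/7) × (1 - 1/11) = 120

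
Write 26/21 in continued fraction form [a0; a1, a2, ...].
[1; 4, 5]

Euclidean algorithm steps:
26 = 1 × 21 + 5
21 = 4 × 5 + 1
5 = 5 × 1 + 0
Continued fraction: [1; 4, 5]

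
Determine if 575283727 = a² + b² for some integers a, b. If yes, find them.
Not possible

Factorization: 575283727 = 73 × 199^3
By Fermat: n is sum of two squares iff every prime p ≡ 3 (mod 4) appears to even power.
Prime(s) ≡ 3 (mod 4) with odd exponent: [(199, 3)]
Therefore 575283727 cannot be expressed as a² + b².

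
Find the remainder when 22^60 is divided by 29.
23

Repeated squaring. Binary of 60 = 111100.
22^1 ≡ 22 (mod 29); 22^2 ≡ 20 (mod 29); 22^4 ≡ 23 (mod 29); 22^8 ≡ 7 (mod 29); 22^16 ≡ 20 (mod 29); 22^32 ≡ 23 (mod 29)
22^60 = 22^4 × 22^8 × 22^16 × 22^32 ≡ 23 (mod 29)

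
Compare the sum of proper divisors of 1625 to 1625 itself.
deficient

Proper divisors of 1625: sum = 1 + 5 + 13 + 25 + 65 + 125 + 325 = 559
Since 559 < 1625, 1625 is deficient.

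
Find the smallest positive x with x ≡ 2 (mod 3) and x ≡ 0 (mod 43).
86

Using Chinese Remainder Theorem:
M = 3 × 43 = 129
M1 = 43, M2 = 3
y1 = 43^(-1) mod 3 = 1
y2 = 3^(-1) mod 43 = 29
x = (2×43×1 + 0×3×29) mod 129 = 86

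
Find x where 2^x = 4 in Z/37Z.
2

Baby-step giant-step with step n = ⌈√37⌉ = 7.
Baby steps 2^j mod 37 (j:value) for j=0..6: 0:1, 1:2, 2:4, 3:8, 4:16, 5:32, 6:27.
h = 4 is already in the table at j=2, so x = 2.
Check: 2^2 ≡ 4 (mod 37).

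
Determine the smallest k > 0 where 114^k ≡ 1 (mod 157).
156

157 is prime, so ord(114) divides φ(157) = 156.
Divisors of 156: 1, 2, 3, 4, 6, 12, 13, 26, 39, 52, 78, 156.
Repeated squaring: 114^1 ≡ 114, 114^2 ≡ 122, 114^4 ≡ 126, 114^8 ≡ 19, 114^16 ≡ 47, 114^32 ≡ 11, 114^64 ≡ 121, 114^128 ≡ 40 (mod 157).
Test 114^d mod 157 for each divisor d in increasing order:
114^1 ≡ 114
114^2 ≡ 122
114^3 = 114^2·114^1 ≡ 92
114^4 ≡ 126
114^6 = 114^4·114^2 ≡ 143
114^12 = 114^8·114^4 ≡ 39
114^13 = 114^8·114^4·114^1 ≡ 50
114^26 = 114^16·114^8·114^2 ≡ 145
114^39 = 114^32·114^4·114^2·114^1 ≡ 28
114^52 = 114^32·114^16·114^4 ≡ 144
114^78 = 114^64·114^8·114^4·114^2 ≡ 156
114^156 = 114^128·114^16·114^8·114^4 ≡ 1  ← first divisor giving 1
The order is 156.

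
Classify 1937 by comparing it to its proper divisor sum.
deficient

Proper divisors of 1937: sum = 1 + 13 + 149 = 163
Since 163 < 1937, 1937 is deficient.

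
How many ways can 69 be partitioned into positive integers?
3554345

p(n) counts ways to write n as a sum of positive integers (order ignored).
Euler's pentagonal recurrence: p(k) = p(k-1) + p(k-2) - p(k-5) - p(k-7) + p(k-12) + p(k-15) - ... (offsets j(3j∓1)/2, signs ++--, p(0)=1, p(<0)=0).
DP table for k = 0..68: p(0)=1, p(1)=1, p(2)=2, p(3)=3, p(4)=5, p(5)=7, p(6)=11, p(7)=15, p(8)=22, p(9)=30, p(10)=42, p(11)=56, p(12)=77, p(13)=101, p(14)=135, p(15)=176, p(16)=231, p(17)=297, p(18)=385, p(19)=490, p(20)=627, p(21)=792, p(22)=1002, p(23)=1255, p(24)=1575, p(25)=1958, p(26)=2436, p(27)=3010, p(28)=3718, p(29)=4565, p(30)=5604, p(31)=6842, p(32)=8349, p(33)=10143, p(34)=12310, p(35)=14883, p(36)=17977, p(37)=21637, p(38)=26015, p(39)=31185, p(40)=37338, p(41)=44583, p(42)=53174, p(43)=63261, p(44)=75175, p(45)=89134, p(46)=105558, p(47)=124754, p(48)=147273, p(49)=173525, p(50)=204226, p(51)=239943, p(52)=281589, p(53)=329931, p(54)=386155, p(55)=451276, p(56)=526823, p(57)=614154, p(58)=715220, p(59)=831820, p(60)=966467, p(61)=1121505, p(62)=1300156, p(63)=1505499, p(64)=1741630, p(65)=2012558, p(66)=2323520, p(67)=2679689, p(68)=3087735.
Final step: p(69) = p(68) + p(67) - p(64) - p(62) + p(57) + p(54) - p(47) - p(43) + p(34) + p(29) - p(18) - p(12)
= 3087735 + 2679689 - 1741630 - 1300156 + 614154 + 386155 - 124754 - 63261 + 12310 + 4565 - 385 - 77
= 3554345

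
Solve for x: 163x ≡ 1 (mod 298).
181

gcd(163, 298) = 1, so the inverse exists.
Extended Euclidean algorithm on (298, 163):
298 = 1 × 163 + 135  ⟹  135 = (1)·298 + (-1)·163
163 = 1 × 135 + 28  ⟹  28 = (-1)·298 + (2)·163
135 = 4 × 28 + 23  ⟹  23 = (5)·298 + (-9)·163
28 = 1 × 23 + 5  ⟹  5 = (-6)·298 + (11)·163
23 = 4 × 5 + 3  ⟹  3 = (29)·298 + (-53)·163
5 = 1 × 3 + 2  ⟹  2 = (-35)·298 + (64)·163
3 = 1 × 2 + 1  ⟹  1 = (64)·298 + (-117)·163
So (-117)·163 ≡ 1 (mod 298), i.e. 163^(-1) ≡ -117 ≡ 181 (mod 298).
Check: 163 × 181 = 29503 ≡ 1 (mod 298)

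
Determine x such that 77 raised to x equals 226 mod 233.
142

Baby-step giant-step with step n = ⌈√233⌉ = 16.
Baby steps 77^j mod 233 (j:value) for j=0..15: 0:1, 1:77, 2:104, 3:86, 4:98, 5:90, 6:173, 7:40, 8:51, 9:199, 10:178, 11:192, 12:105, 13:163, 14:202, 15:176.
Giant-step multiplier: 77^(-16) ≡ 77^(232-16) = 77^216 ≡ 92 (mod 233).
Giant steps γ_i = 226·92^i mod 233: γ_0=226, γ_1=55, γ_2=167, γ_3=219, γ_4=110, γ_5=101, γ_6=205, γ_7=220, γ_8=202 (in table at j=14).
x = i·n + j = 8·16 + 14 = 142.
Check: 77^142 ≡ 226 (mod 233).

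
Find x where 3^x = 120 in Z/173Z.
79

Baby-step giant-step with step n = ⌈√173⌉ = 14.
Baby steps 3^j mod 173 (j:value) for j=0..13: 0:1, 1:3, 2:9, 3:27, 4:81, 5:70, 6:37, 7:111, 8:160, 9:134, 10:56, 11:168, 12:158, 13:128.
Giant-step multiplier: 3^(-14) ≡ 3^(172-14) = 3^158 ≡ 41 (mod 173).
Giant steps γ_i = 120·41^i mod 173: γ_0=120, γ_1=76, γ_2=2, γ_3=82, γ_4=75, γ_5=134 (in table at j=9).
x = i·n + j = 5·14 + 9 = 79.
Check: 3^79 ≡ 120 (mod 173).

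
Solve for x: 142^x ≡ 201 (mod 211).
112

Baby-step giant-step with step n = ⌈√211⌉ = 15.
Baby steps 142^j mod 211 (j:value) for j=0..14: 0:1, 1:142, 2:119, 3:18, 4:24, 5:32, 6:113, 7:10, 8:154, 9:135, 10:180, 11:29, 12:109, 13:75, 14:100.
Giant-step multiplier: 142^(-15) ≡ 142^(210-15) = 142^195 ≡ 67 (mod 211).
Giant steps γ_i = 201·67^i mod 211: γ_0=201, γ_1=174, γ_2=53, γ_3=175, γ_4=120, γ_5=22, γ_6=208, γ_7=10 (in table at j=7).
x = i·n + j = 7·15 + 7 = 112.
Check: 142^112 ≡ 201 (mod 211).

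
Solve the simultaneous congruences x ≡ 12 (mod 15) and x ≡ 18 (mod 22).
282

Using Chinese Remainder Theorem:
M = 15 × 22 = 330
M1 = 22, M2 = 15
y1 = 22^(-1) mod 15 = 13
y2 = 15^(-1) mod 22 = 3
x = (12×22×13 + 18×15×3) mod 330 = 282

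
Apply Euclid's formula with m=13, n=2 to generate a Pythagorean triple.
(165, 52, 173)

Euclid's formula: a = m² - n², b = 2mn, c = m² + n²
m = 13, n = 2
a = 13² - 2² = 169 - 4 = 165
b = 2 × 13 × 2 = 52
c = 13² + 2² = 169 + 4 = 173
Verification: 165² + 52² = 27225 + 2704 = 29929 = 173² ✓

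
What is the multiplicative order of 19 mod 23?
22

23 is prime, so ord(19) divides φ(23) = 22.
Divisors of 22: 1, 2, 11, 22.
Repeated squaring: 19^1 ≡ 19, 19^2 ≡ 16, 19^4 ≡ 3, 19^8 ≡ 9, 19^16 ≡ 12 (mod 23).
Test 19^d mod 23 for each divisor d in increasing order:
19^1 ≡ 19
19^2 ≡ 16
19^11 = 19^8·19^2·19^1 ≡ 22
19^22 = 19^16·19^4·19^2 ≡ 1  ← first divisor giving 1
The order is 22.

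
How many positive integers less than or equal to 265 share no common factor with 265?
208

265 = 5 × 53
φ(n) = n × ∏(1 - 1/p) for each prime p dividing n
φ(265) = 265 × (1 - 1/5) × (1 - 1/53) = 208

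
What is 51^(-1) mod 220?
151

gcd(51, 220) = 1, so the inverse exists.
Extended Euclidean algorithm on (220, 51):
220 = 4 × 51 + 16  ⟹  16 = (1)·220 + (-4)·51
51 = 3 × 16 + 3  ⟹  3 = (-3)·220 + (13)·51
16 = 5 × 3 + 1  ⟹  1 = (16)·220 + (-69)·51
So (-69)·51 ≡ 1 (mod 220), i.e. 51^(-1) ≡ -69 ≡ 151 (mod 220).
Check: 51 × 151 = 7701 ≡ 1 (mod 220)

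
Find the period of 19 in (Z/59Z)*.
29

59 is prime, so ord(19) divides φ(59) = 58.
Divisors of 58: 1, 2, 29, 58.
Repeated squaring: 19^1 ≡ 19, 19^2 ≡ 7, 19^4 ≡ 49, 19^8 ≡ 41, 19^16 ≡ 29, 19^32 ≡ 15 (mod 59).
Test 19^d mod 59 for each divisor d in increasing order:
19^1 ≡ 19
19^2 ≡ 7
19^29 = 19^16·19^8·19^4·19^1 ≡ 1  ← first divisor giving 1
The order is 29.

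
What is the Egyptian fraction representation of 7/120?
1/18 + 1/360

Greedy algorithm:
7/120: ceiling(120/7) = 18, use 1/18
1/360: ceiling(360/1) = 360, use 1/360
Result: 7/120 = 1/18 + 1/360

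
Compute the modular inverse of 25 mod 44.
37

gcd(25, 44) = 1, so the inverse exists.
Extended Euclidean algorithm on (44, 25):
44 = 1 × 25 + 19  ⟹  19 = (1)·44 + (-1)·25
25 = 1 × 19 + 6  ⟹  6 = (-1)·44 + (2)·25
19 = 3 × 6 + 1  ⟹  1 = (4)·44 + (-7)·25
So (-7)·25 ≡ 1 (mod 44), i.e. 25^(-1) ≡ -7 ≡ 37 (mod 44).
Check: 25 × 37 = 925 ≡ 1 (mod 44)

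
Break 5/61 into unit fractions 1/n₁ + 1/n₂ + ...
1/13 + 1/199 + 1/52603 + 1/4150560811 + 1/34454310087467394631

Greedy algorithm:
5/61: ceiling(61/5) = 13, use 1/13
4/793: ceiling(793/4) = 199, use 1/199
3/157807: ceiling(157807/3) = 52603, use 1/52603
2/8301121621: ceiling(8301121621/2) = 4150560811, use 1/4150560811
1/34454310087467394631: ceiling(34454310087467394631/1) = 34454310087467394631, use 1/34454310087467394631
Result: 5/61 = 1/13 + 1/199 + 1/52603 + 1/4150560811 + 1/34454310087467394631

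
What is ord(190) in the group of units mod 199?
198

199 is prime, so ord(190) divides φ(199) = 198.
Divisors of 198: 1, 2, 3, 6, 9, 11, 18, 22, 33, 66, 99, 198.
Repeated squaring: 190^1 ≡ 190, 190^2 ≡ 81, 190^4 ≡ 193, 190^8 ≡ 36, 190^16 ≡ 102, 190^32 ≡ 56, 190^64 ≡ 151, 190^128 ≡ 115 (mod 199).
Test 190^d mod 199 for each divisor d in increasing order:
190^1 ≡ 190
190^2 ≡ 81
190^3 = 190^2·190^1 ≡ 67
190^6 = 190^4·190^2 ≡ 111
190^9 = 190^8·190^1 ≡ 74
190^11 = 190^8·190^2·190^1 ≡ 24
190^18 = 190^16·190^2 ≡ 103
190^22 = 190^16·190^4·190^2 ≡ 178
190^33 = 190^32·190^1 ≡ 93
190^66 = 190^64·190^2 ≡ 92
190^99 = 190^64·190^32·190^2·190^1 ≡ 198
190^198 = 190^128·190^64·190^4·190^2 ≡ 1  ← first divisor giving 1
The order is 198.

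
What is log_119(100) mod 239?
102

Baby-step giant-step with step n = ⌈√239⌉ = 16.
Baby steps 119^j mod 239 (j:value) for j=0..15: 0:1, 1:119, 2:60, 3:209, 4:15, 5:112, 6:183, 7:28, 8:225, 9:7, 10:116, 11:181, 12:29, 13:105, 14:67, 15:86.
Giant-step multiplier: 119^(-16) ≡ 119^(238-16) = 119^222 ≡ 50 (mod 239).
Giant steps γ_i = 100·50^i mod 239: γ_0=100, γ_1=220, γ_2=6, γ_3=61, γ_4=182, γ_5=18, γ_6=183 (in table at j=6).
x = i·n + j = 6·16 + 6 = 102.
Check: 119^102 ≡ 100 (mod 239).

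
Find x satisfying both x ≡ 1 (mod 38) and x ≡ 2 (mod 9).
191

Using Chinese Remainder Theorem:
M = 38 × 9 = 342
M1 = 9, M2 = 38
y1 = 9^(-1) mod 38 = 17
y2 = 38^(-1) mod 9 = 5
x = (1×9×17 + 2×38×5) mod 342 = 191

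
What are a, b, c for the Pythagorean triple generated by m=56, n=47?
(927, 5264, 5345)

Euclid's formula: a = m² - n², b = 2mn, c = m² + n²
m = 56, n = 47
a = 56² - 47² = 3136 - 2209 = 927
b = 2 × 56 × 47 = 5264
c = 56² + 47² = 3136 + 2209 = 5345
Verification: 927² + 5264² = 859329 + 27709696 = 28569025 = 5345² ✓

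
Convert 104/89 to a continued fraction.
[1; 5, 1, 14]

Euclidean algorithm steps:
104 = 1 × 89 + 15
89 = 5 × 15 + 14
15 = 1 × 14 + 1
14 = 14 × 1 + 0
Continued fraction: [1; 5, 1, 14]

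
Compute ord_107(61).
53

107 is prime, so ord(61) divides φ(107) = 106.
Divisors of 106: 1, 2, 53, 106.
Repeated squaring: 61^1 ≡ 61, 61^2 ≡ 83, 61^4 ≡ 41, 61^8 ≡ 76, 61^16 ≡ 105, 61^32 ≡ 4, 61^64 ≡ 16 (mod 107).
Test 61^d mod 107 for each divisor d in increasing order:
61^1 ≡ 61
61^2 ≡ 83
61^53 = 61^32·61^16·61^4·61^1 ≡ 1  ← first divisor giving 1
The order is 53.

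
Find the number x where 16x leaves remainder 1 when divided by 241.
226

gcd(16, 241) = 1, so the inverse exists.
Extended Euclidean algorithm on (241, 16):
241 = 15 × 16 + 1  ⟹  1 = (1)·241 + (-15)·16
So (-15)·16 ≡ 1 (mod 241), i.e. 16^(-1) ≡ -15 ≡ 226 (mod 241).
Check: 16 × 226 = 3616 ≡ 1 (mod 241)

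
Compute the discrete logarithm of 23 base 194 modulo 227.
144

Baby-step giant-step with step n = ⌈√227⌉ = 16.
Baby steps 194^j mod 227 (j:value) for j=0..15: 0:1, 1:194, 2:181, 3:156, 4:73, 5:88, 6:47, 7:38, 8:108, 9:68, 10:26, 11:50, 12:166, 13:197, 14:82, 15:18.
Giant-step multiplier: 194^(-16) ≡ 194^(226-16) = 194^210 ≡ 167 (mod 227).
Giant steps γ_i = 23·167^i mod 227: γ_0=23, γ_1=209, γ_2=172, γ_3=122, γ_4=171, γ_5=182, γ_6=203, γ_7=78, γ_8=87, γ_9=1 (in table at j=0).
x = i·n + j = 9·16 + 0 = 144.
Check: 194^144 ≡ 23 (mod 227).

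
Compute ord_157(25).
78

157 is prime, so ord(25) divides φ(157) = 156.
Divisors of 156: 1, 2, 3, 4, 6, 12, 13, 26, 39, 52, 78, 156.
Repeated squaring: 25^1 ≡ 25, 25^2 ≡ 154, 25^4 ≡ 9, 25^8 ≡ 81, 25^16 ≡ 124, 25^32 ≡ 147, 25^64 ≡ 100, 25^128 ≡ 109 (mod 157).
Test 25^d mod 157 for each divisor d in increasing order:
25^1 ≡ 25
25^2 ≡ 154
25^3 = 25^2·25^1 ≡ 82
25^4 ≡ 9
25^6 = 25^4·25^2 ≡ 130
25^12 = 25^8·25^4 ≡ 101
25^13 = 25^8·25^4·25^1 ≡ 13
25^26 = 25^16·25^8·25^2 ≡ 12
25^39 = 25^32·25^4·25^2·25^1 ≡ 156
25^52 = 25^32·25^16·25^4 ≡ 144
25^78 = 25^64·25^8·25^4·25^2 ≡ 1  ← first divisor giving 1
The order is 78.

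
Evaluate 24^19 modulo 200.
24

Repeated squaring. Binary of 19 = 10011.
24^1 ≡ 24 (mod 200); 24^2 ≡ 176 (mod 200); 24^4 ≡ 176 (mod 200); 24^8 ≡ 176 (mod 200); 24^16 ≡ 176 (mod 200)
24^19 = 24^1 × 24^2 × 24^16 ≡ 24 (mod 200)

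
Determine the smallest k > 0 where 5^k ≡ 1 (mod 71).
5

71 is prime, so ord(5) divides φ(71) = 70.
Divisors of 70: 1, 2, 5, 7, 10, 14, 35, 70.
Repeated squaring: 5^1 ≡ 5, 5^2 ≡ 25, 5^4 ≡ 57, 5^8 ≡ 54, 5^16 ≡ 5, 5^32 ≡ 25, 5^64 ≡ 57 (mod 71).
Test 5^d mod 71 for each divisor d in increasing order:
5^1 ≡ 5
5^2 ≡ 25
5^5 = 5^4·5^1 ≡ 1  ← first divisor giving 1
The order is 5.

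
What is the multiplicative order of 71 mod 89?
44

89 is prime, so ord(71) divides φ(89) = 88.
Divisors of 88: 1, 2, 4, 8, 11, 22, 44, 88.
Repeated squaring: 71^1 ≡ 71, 71^2 ≡ 57, 71^4 ≡ 45, 71^8 ≡ 67, 71^16 ≡ 39, 71^32 ≡ 8, 71^64 ≡ 64 (mod 89).
Test 71^d mod 89 for each divisor d in increasing order:
71^1 ≡ 71
71^2 ≡ 57
71^4 ≡ 45
71^8 ≡ 67
71^11 = 71^8·71^2·71^1 ≡ 55
71^22 = 71^16·71^4·71^2 ≡ 88
71^44 = 71^32·71^8·71^4 ≡ 1  ← first divisor giving 1
The order is 44.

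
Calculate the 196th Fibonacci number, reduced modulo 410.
407

Matrix identity: Q^n = [[F_(n+1), F_n], [F_n, F_(n-1)]] with Q = [[1,1],[1,0]].
n = 196 = 11000100₂. Square-and-multiply, entries mod 410:
Q^1 = [[1,1],[1,0]]
Q^3 = (Q^1)²·Q = [[3,2],[2,1]]
Q^6 = (Q^3)² = [[13,8],[8,5]]
Q^12 = (Q^6)² = [[233,144],[144,89]]
Q^24 = (Q^12)² = [[405,38],[38,367]]
Q^49 = (Q^24)²·Q = [[55,239],[239,226]]
Q^98 = (Q^49)² = [[286,329],[329,367]]
Q^196 = (Q^98)² = [[207,407],[407,210]]
F_196 mod 410 = Q^196[0][1] = 407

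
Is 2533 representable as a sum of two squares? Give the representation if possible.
18² + 47² (a=18, b=47)

Factorization: 2533 = 17 × 149
By Fermat: n is sum of two squares iff every prime p ≡ 3 (mod 4) appears to even power.
All primes ≡ 3 (mod 4) appear to even power.
Search a = 0, 1, 2, … for 2533 - a² a perfect square: first hit at a = 18: 2533 - 324 = 2209 = 47².
2533 = 18² + 47² = 324 + 2209 ✓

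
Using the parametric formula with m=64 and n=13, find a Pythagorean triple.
(3927, 1664, 4265)

Euclid's formula: a = m² - n², b = 2mn, c = m² + n²
m = 64, n = 13
a = 64² - 13² = 4096 - 169 = 3927
b = 2 × 64 × 13 = 1664
c = 64² + 13² = 4096 + 169 = 4265
Verification: 3927² + 1664² = 15421329 + 2768896 = 18190225 = 4265² ✓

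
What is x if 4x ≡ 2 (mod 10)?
x ≡ 3 (mod 5)

gcd(4, 10) = 2, which divides 2, so solutions exist.
Divide through by 2: 2x ≡ 1 (mod 5).
Find 2^(-1) mod 5 by the extended Euclidean algorithm:
5 = 2 × 2 + 1  ⟹  1 = (1)·5 + (-2)·2
So (-2)·2 ≡ 1 (mod 5), i.e. 2^(-1) ≡ -2 ≡ 3 (mod 5).
x ≡ 3 × 1 = 3 ≡ 3 (mod 5).
Check: 4 × 3 = 12 ≡ 2 (mod 10).
x ≡ 3 (mod 5), giving 2 solutions mod 10.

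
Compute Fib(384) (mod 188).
0

Matrix identity: Q^n = [[F_(n+1), F_n], [F_n, F_(n-1)]] with Q = [[1,1],[1,0]].
n = 384 = 110000000₂. Square-and-multiply, entries mod 188:
Q^1 = [[1,1],[1,0]]
Q^3 = (Q^1)²·Q = [[3,2],[2,1]]
Q^6 = (Q^3)² = [[13,8],[8,5]]
Q^12 = (Q^6)² = [[45,144],[144,89]]
Q^24 = (Q^12)² = [[13,120],[120,81]]
Q^48 = (Q^24)² = [[93,0],[0,93]]
Q^96 = (Q^48)² = [[1,0],[0,1]]
Q^192 = (Q^96)² = [[1,0],[0,1]]
Q^384 = (Q^192)² = [[1,0],[0,1]]
F_384 mod 188 = Q^384[0][1] = 0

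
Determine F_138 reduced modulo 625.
469

Matrix identity: Q^n = [[F_(n+1), F_n], [F_n, F_(n-1)]] with Q = [[1,1],[1,0]].
n = 138 = 10001010₂. Square-and-multiply, entries mod 625:
Q^1 = [[1,1],[1,0]]
Q^2 = (Q^1)² = [[2,1],[1,1]]
Q^4 = (Q^2)² = [[5,3],[3,2]]
Q^8 = (Q^4)² = [[34,21],[21,13]]
Q^17 = (Q^8)²·Q = [[84,347],[347,362]]
Q^34 = (Q^17)² = [[590,387],[387,203]]
Q^69 = (Q^34)²·Q = [[385,369],[369,16]]
Q^138 = (Q^69)² = [[11,469],[469,167]]
F_138 mod 625 = Q^138[0][1] = 469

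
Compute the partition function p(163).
142798995930

p(n) counts ways to write n as a sum of positive integers (order ignored).
Euler's pentagonal recurrence: p(k) = p(k-1) + p(k-2) - p(k-5) - p(k-7) + p(k-12) + p(k-15) - ... (offsets j(3j∓1)/2, signs ++--, p(0)=1, p(<0)=0).
DP table for k = 0..162: p(0)=1, p(1)=1, p(2)=2, p(3)=3, p(4)=5, p(5)=7, p(6)=11, p(7)=15, p(8)=22, p(9)=30, p(10)=42, p(11)=56, p(12)=77, p(13)=101, p(14)=135, p(15)=176, p(16)=231, p(17)=297, p(18)=385, p(19)=490, p(20)=627, p(21)=792, p(22)=1002, p(23)=1255, p(24)=1575, p(25)=1958, p(26)=2436, p(27)=3010, p(28)=3718, p(29)=4565, p(30)=5604, p(31)=6842, p(32)=8349, p(33)=10143, p(34)=12310, p(35)=14883, p(36)=17977, p(37)=21637, p(38)=26015, p(39)=31185, p(40)=37338, p(41)=44583, p(42)=53174, p(43)=63261, p(44)=75175, p(45)=89134, p(46)=105558, p(47)=124754, p(48)=147273, p(49)=173525, p(50)=204226, p(51)=239943, p(52)=281589, p(53)=329931, p(54)=386155, p(55)=451276, p(56)=526823, p(57)=614154, p(58)=715220, p(59)=831820, p(60)=966467, p(61)=1121505, p(62)=1300156, p(63)=1505499, p(64)=1741630, p(65)=2012558, p(66)=2323520, p(67)=2679689, p(68)=3087735, p(69)=3554345, p(70)=4087968, p(71)=4697205, p(72)=5392783, p(73)=6185689, p(74)=7089500, p(75)=8118264, p(76)=9289091, p(77)=10619863, p(78)=12132164, p(79)=13848650, p(80)=15796476, p(81)=18004327, p(82)=20506255, p(83)=23338469, p(84)=26543660, p(85)=30167357, p(86)=34262962, p(87)=38887673, p(88)=44108109, p(89)=49995925, p(90)=56634173, p(91)=64112359, p(92)=72533807, p(93)=82010177, p(94)=92669720, p(95)=104651419, p(96)=118114304, p(97)=133230930, p(98)=150198136, p(99)=169229875, p(100)=190569292, p(101)=214481126, p(102)=241265379, p(103)=271248950, p(104)=304801365, p(105)=342325709, p(106)=384276336, p(107)=431149389, p(108)=483502844, p(109)=541946240, p(110)=607163746, p(111)=679903203, p(112)=761002156, p(113)=851376628, p(114)=952050665, p(115)=1064144451, p(116)=1188908248, p(117)=1327710076, p(118)=1482074143, p(119)=1653668665, p(120)=1844349560, p(121)=2056148051, p(122)=2291320912, p(123)=2552338241, p(124)=2841940500, p(125)=3163127352, p(126)=3519222692, p(127)=3913864295, p(128)=4351078600, p(129)=4835271870, p(130)=5371315400, p(131)=5964539504, p(132)=6620830889, p(133)=7346629512, p(134)=8149040695, p(135)=9035836076, p(136)=10015581680, p(137)=11097645016, p(138)=12292341831, p(139)=13610949895, p(140)=15065878135, p(141)=16670689208, p(142)=18440293320, p(143)=20390982757, p(144)=22540654445, p(145)=24908858009, p(146)=27517052599, p(147)=30388671978, p(148)=33549419497, p(149)=37027355200, p(150)=40853235313, p(151)=45060624582, p(152)=49686288421, p(153)=54770336324, p(154)=60356673280, p(155)=66493182097, p(156)=73232243759, p(157)=80630964769, p(158)=88751778802, p(159)=97662728555, p(160)=107438159466, p(161)=118159068427, p(162)=129913904637.
Final step: p(163) = p(162) + p(161) - p(158) - p(156) + p(151) + p(148) - p(141) - p(137) + p(128) + p(123) - p(112) - p(106) + p(93) + p(86) - p(71) - p(63) + p(46) + p(37) - p(18) - p(8)
= 129913904637 + 118159068427 - 88751778802 - 73232243759 + 45060624582 + 33549419497 - 16670689208 - 11097645016 + 4351078600 + 2552338241 - 761002156 - 384276336 + 82010177 + 34262962 - 4697205 - 1505499 + 105558 + 21637 - 385 - 22
= 142798995930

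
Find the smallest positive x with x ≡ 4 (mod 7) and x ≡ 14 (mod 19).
109

Using Chinese Remainder Theorem:
M = 7 × 19 = 133
M1 = 19, M2 = 7
y1 = 19^(-1) mod 7 = 3
y2 = 7^(-1) mod 19 = 11
x = (4×19×3 + 14×7×11) mod 133 = 109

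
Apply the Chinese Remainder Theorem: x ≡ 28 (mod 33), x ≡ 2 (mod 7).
226

Using Chinese Remainder Theorem:
M = 33 × 7 = 231
M1 = 7, M2 = 33
y1 = 7^(-1) mod 33 = 19
y2 = 33^(-1) mod 7 = 3
x = (28×7×19 + 2×33×3) mod 231 = 226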